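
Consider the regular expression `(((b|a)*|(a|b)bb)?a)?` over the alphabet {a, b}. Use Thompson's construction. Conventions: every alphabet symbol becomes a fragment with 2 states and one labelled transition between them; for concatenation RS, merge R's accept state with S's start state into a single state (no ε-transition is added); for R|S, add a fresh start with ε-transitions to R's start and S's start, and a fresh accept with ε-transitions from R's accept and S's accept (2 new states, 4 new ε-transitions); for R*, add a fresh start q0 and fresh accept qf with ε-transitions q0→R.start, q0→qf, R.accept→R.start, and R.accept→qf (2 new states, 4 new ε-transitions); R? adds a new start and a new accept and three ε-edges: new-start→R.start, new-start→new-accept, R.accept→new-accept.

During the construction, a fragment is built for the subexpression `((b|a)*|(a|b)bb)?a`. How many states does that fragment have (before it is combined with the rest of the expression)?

21

Fragment for `((b|a)*|(a|b)bb)?a`:
Each of the 7 symbol leaves contributes a 2-state fragment.
  b|a = 6 states
  (b|a)* = 8 states
  a|b = 6 states
  (a|b)bb = 8 states
  (b|a)*|(a|b)bb = 18 states
  ((b|a)*|(a|b)bb)? = 20 states
  ((b|a)*|(a|b)bb)?a = 21 states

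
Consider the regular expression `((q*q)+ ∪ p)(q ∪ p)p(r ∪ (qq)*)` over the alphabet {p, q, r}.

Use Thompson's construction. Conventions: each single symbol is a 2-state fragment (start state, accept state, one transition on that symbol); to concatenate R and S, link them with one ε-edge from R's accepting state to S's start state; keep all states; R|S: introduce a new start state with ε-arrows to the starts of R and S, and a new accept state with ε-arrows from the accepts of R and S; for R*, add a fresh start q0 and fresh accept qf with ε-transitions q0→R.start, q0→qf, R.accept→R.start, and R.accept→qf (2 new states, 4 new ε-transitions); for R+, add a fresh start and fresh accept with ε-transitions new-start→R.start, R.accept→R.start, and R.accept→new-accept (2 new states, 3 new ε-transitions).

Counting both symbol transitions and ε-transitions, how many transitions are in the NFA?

Recursing over subexpressions:
Each of the 9 symbol leaves contributes 1 transition (1 symbol, 0 ε).
  q* : 5 transitions (1 symbol, 4 ε)
  q*q : 7 transitions (2 symbol, 5 ε)
  (q*q)+ : 10 transitions (2 symbol, 8 ε)
  (q*q)+ ∪ p : 15 transitions (3 symbol, 12 ε)
  q ∪ p : 6 transitions (2 symbol, 4 ε)
  qq : 3 transitions (2 symbol, 1 ε)
  (qq)* : 7 transitions (2 symbol, 5 ε)
  r ∪ (qq)* : 12 transitions (3 symbol, 9 ε)
  ((q*q)+ ∪ p)(q ∪ p)p(r ∪ (qq)*) : 37 transitions (9 symbol, 28 ε)

37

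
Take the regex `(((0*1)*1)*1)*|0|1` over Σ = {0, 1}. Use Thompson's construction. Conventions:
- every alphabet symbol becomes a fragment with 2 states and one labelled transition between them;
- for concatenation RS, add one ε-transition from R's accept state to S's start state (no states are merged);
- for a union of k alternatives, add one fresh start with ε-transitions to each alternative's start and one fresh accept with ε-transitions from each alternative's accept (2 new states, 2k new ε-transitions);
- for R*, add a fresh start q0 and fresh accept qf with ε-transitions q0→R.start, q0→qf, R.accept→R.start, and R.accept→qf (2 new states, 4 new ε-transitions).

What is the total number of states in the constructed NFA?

22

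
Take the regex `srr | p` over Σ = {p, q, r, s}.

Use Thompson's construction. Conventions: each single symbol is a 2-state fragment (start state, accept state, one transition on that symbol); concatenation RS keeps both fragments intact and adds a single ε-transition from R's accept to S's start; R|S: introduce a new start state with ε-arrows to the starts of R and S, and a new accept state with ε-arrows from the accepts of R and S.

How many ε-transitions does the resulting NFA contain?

6

Bottom-up over the parse tree:
Each of the 4 symbol leaves contributes 0 ε-transitions.
  srr → 2 ε-transitions
  srr | p → 6 ε-transitions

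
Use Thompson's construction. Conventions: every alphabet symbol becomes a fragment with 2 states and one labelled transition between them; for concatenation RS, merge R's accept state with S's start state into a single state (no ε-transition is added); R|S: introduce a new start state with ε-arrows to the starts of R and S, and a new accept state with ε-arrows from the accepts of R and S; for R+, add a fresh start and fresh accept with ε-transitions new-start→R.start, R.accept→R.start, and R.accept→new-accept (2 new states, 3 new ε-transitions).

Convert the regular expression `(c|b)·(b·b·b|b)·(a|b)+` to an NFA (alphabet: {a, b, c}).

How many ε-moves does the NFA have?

Bottom-up over the parse tree:
Each of the 8 symbol leaves contributes 0 ε-transitions.
  c|b : 4 ε-transitions
  b·b·b : 0 ε-transitions
  b·b·b|b : 4 ε-transitions
  a|b : 4 ε-transitions
  (a|b)+ : 7 ε-transitions
  (c|b)·(b·b·b|b)·(a|b)+ : 15 ε-transitions

15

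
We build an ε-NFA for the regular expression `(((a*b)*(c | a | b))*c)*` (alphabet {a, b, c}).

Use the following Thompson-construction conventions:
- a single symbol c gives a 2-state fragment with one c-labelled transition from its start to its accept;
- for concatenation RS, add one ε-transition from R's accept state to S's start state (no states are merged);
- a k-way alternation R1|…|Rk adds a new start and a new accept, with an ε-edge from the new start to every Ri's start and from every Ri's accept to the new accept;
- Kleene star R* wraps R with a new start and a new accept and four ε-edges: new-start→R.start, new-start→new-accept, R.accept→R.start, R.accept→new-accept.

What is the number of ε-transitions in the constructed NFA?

Bottom-up over the parse tree:
Each of the 6 symbol leaves contributes 0 ε-transitions.
  a* : 4 ε-transitions
  a*b : 5 ε-transitions
  (a*b)* : 9 ε-transitions
  c | a | b : 6 ε-transitions
  (a*b)*(c | a | b) : 16 ε-transitions
  ((a*b)*(c | a | b))* : 20 ε-transitions
  ((a*b)*(c | a | b))*c : 21 ε-transitions
  (((a*b)*(c | a | b))*c)* : 25 ε-transitions

25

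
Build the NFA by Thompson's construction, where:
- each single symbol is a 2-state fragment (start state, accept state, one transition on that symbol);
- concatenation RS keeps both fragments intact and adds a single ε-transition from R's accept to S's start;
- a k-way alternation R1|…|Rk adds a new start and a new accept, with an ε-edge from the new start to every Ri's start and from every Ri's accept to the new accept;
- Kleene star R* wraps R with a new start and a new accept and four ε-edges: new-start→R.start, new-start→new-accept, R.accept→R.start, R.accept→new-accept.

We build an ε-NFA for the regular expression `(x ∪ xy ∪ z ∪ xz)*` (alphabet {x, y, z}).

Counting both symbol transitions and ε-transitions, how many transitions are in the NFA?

Building bottom-up:
Each of the 6 symbol leaves contributes 1 transition (1 symbol, 0 ε).
  xy = 3 transitions (2 symbol, 1 ε)
  xz = 3 transitions (2 symbol, 1 ε)
  x ∪ xy ∪ z ∪ xz = 16 transitions (6 symbol, 10 ε)
  (x ∪ xy ∪ z ∪ xz)* = 20 transitions (6 symbol, 14 ε)

20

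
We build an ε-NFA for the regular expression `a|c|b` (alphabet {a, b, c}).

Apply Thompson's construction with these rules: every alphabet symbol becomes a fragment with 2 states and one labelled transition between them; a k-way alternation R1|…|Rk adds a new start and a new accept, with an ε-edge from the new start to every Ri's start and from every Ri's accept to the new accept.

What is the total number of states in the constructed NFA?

By structural recursion:
Each of the 3 symbol leaves contributes a 2-state fragment.
  a|c|b → 8 states

8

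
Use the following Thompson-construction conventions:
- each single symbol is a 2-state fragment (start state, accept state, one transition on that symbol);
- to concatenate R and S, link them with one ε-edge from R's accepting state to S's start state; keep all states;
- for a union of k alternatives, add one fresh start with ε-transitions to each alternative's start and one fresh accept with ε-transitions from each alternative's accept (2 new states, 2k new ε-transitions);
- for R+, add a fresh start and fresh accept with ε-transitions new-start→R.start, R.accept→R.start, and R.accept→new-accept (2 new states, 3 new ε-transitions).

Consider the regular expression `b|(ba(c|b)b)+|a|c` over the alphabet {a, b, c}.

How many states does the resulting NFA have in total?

Building bottom-up:
Each of the 8 symbol leaves contributes a 2-state fragment.
  c|b → 6 states
  ba(c|b)b → 12 states
  (ba(c|b)b)+ → 14 states
  b|(ba(c|b)b)+|a|c → 22 states

22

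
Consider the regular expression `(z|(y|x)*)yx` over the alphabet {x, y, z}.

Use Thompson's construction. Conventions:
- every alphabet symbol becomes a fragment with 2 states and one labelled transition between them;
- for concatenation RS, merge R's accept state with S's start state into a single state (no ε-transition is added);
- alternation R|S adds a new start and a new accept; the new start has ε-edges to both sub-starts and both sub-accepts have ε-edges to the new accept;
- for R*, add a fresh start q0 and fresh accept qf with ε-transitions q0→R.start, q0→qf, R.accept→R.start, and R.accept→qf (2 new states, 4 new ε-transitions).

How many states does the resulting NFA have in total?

Building bottom-up:
Each of the 5 symbol leaves contributes a 2-state fragment.
  y|x = 6 states
  (y|x)* = 8 states
  z|(y|x)* = 12 states
  (z|(y|x)*)yx = 14 states

14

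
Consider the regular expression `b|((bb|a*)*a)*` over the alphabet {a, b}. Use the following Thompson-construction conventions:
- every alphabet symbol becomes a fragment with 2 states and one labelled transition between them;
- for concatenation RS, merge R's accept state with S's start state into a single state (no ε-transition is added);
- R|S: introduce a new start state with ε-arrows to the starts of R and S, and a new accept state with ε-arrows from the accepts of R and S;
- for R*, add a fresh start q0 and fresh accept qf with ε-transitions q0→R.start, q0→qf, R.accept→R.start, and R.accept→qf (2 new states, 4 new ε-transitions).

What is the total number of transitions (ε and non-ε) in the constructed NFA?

25

Building bottom-up:
Each of the 5 symbol leaves contributes 1 transition (1 symbol, 0 ε).
  bb — 2 transitions (2 symbol, 0 ε)
  a* — 5 transitions (1 symbol, 4 ε)
  bb|a* — 11 transitions (3 symbol, 8 ε)
  (bb|a*)* — 15 transitions (3 symbol, 12 ε)
  (bb|a*)*a — 16 transitions (4 symbol, 12 ε)
  ((bb|a*)*a)* — 20 transitions (4 symbol, 16 ε)
  b|((bb|a*)*a)* — 25 transitions (5 symbol, 20 ε)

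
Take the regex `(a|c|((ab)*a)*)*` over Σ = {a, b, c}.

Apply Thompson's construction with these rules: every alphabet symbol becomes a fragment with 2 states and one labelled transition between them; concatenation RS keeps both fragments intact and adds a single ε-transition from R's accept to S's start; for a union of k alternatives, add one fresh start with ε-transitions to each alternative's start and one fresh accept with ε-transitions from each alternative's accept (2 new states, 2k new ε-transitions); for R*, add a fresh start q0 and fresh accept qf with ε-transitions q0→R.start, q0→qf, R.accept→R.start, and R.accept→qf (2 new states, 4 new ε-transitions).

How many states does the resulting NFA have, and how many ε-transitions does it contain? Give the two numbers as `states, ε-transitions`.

Building bottom-up:
Each of the 5 symbol leaves contributes 2 states and 0 ε-transitions.
  ab — 4 states, 1 ε-transition
  (ab)* — 6 states, 5 ε-transitions
  (ab)*a — 8 states, 6 ε-transitions
  ((ab)*a)* — 10 states, 10 ε-transitions
  a|c|((ab)*a)* — 16 states, 16 ε-transitions
  (a|c|((ab)*a)*)* — 18 states, 20 ε-transitions

18, 20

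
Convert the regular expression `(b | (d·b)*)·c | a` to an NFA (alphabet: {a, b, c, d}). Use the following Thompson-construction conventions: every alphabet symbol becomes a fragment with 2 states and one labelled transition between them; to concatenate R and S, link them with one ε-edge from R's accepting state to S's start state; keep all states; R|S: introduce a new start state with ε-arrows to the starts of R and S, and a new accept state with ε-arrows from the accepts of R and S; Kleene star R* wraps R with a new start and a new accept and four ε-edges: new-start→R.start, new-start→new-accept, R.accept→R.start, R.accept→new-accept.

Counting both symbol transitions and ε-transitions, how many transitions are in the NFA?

19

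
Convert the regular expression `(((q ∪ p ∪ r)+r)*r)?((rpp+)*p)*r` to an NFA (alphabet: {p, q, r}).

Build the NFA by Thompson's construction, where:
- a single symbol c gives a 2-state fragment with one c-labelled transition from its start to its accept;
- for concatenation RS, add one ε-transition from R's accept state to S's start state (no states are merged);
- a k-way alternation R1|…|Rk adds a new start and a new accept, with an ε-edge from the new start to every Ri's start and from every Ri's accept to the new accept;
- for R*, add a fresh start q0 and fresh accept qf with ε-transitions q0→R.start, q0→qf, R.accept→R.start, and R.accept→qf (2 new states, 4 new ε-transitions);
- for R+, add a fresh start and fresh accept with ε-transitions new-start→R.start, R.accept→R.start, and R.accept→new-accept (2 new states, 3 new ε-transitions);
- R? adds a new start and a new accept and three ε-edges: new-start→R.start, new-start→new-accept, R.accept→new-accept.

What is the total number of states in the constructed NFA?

Building bottom-up:
Each of the 10 symbol leaves contributes a 2-state fragment.
  q ∪ p ∪ r — 8 states
  (q ∪ p ∪ r)+ — 10 states
  (q ∪ p ∪ r)+r — 12 states
  ((q ∪ p ∪ r)+r)* — 14 states
  ((q ∪ p ∪ r)+r)*r — 16 states
  (((q ∪ p ∪ r)+r)*r)? — 18 states
  p+ — 4 states
  rpp+ — 8 states
  (rpp+)* — 10 states
  (rpp+)*p — 12 states
  ((rpp+)*p)* — 14 states
  (((q ∪ p ∪ r)+r)*r)?((rpp+)*p)*r — 34 states

34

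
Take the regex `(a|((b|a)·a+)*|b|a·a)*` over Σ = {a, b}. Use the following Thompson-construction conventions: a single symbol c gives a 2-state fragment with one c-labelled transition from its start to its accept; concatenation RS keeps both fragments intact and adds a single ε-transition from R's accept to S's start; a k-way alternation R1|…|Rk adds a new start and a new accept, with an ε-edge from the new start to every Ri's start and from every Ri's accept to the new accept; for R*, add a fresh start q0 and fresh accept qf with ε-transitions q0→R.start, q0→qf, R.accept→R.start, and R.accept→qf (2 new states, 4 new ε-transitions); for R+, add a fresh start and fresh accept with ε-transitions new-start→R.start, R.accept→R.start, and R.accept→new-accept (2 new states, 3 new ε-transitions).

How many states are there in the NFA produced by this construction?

Recursing over subexpressions:
Each of the 7 symbol leaves contributes a 2-state fragment.
  b|a : 6 states
  a+ : 4 states
  (b|a)·a+ : 10 states
  ((b|a)·a+)* : 12 states
  a·a : 4 states
  a|((b|a)·a+)*|b|a·a : 22 states
  (a|((b|a)·a+)*|b|a·a)* : 24 states

24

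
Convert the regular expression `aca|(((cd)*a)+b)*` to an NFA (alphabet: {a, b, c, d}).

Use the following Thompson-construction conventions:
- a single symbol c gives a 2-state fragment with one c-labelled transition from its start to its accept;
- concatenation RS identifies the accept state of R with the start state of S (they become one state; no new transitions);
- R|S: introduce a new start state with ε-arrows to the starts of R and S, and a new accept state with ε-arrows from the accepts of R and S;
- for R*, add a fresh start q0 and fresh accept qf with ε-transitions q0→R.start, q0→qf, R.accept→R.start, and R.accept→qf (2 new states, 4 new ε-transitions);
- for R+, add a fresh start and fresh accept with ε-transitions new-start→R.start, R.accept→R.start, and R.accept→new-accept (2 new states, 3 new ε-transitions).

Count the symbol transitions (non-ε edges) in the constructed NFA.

Per subexpression:
Each of the 7 symbol leaves contributes exactly 1 symbol transition.
  aca — 3 symbol transitions
  cd — 2 symbol transitions
  (cd)* — 2 symbol transitions
  (cd)*a — 3 symbol transitions
  ((cd)*a)+ — 3 symbol transitions
  ((cd)*a)+b — 4 symbol transitions
  (((cd)*a)+b)* — 4 symbol transitions
  aca|(((cd)*a)+b)* — 7 symbol transitions

7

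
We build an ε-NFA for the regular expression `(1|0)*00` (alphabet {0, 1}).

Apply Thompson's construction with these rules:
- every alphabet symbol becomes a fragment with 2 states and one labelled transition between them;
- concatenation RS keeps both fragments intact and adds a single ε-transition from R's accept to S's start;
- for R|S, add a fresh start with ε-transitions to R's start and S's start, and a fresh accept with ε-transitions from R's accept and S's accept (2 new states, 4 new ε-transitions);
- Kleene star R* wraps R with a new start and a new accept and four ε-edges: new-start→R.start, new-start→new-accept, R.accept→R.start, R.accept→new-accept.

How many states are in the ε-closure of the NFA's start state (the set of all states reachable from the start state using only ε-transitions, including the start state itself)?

6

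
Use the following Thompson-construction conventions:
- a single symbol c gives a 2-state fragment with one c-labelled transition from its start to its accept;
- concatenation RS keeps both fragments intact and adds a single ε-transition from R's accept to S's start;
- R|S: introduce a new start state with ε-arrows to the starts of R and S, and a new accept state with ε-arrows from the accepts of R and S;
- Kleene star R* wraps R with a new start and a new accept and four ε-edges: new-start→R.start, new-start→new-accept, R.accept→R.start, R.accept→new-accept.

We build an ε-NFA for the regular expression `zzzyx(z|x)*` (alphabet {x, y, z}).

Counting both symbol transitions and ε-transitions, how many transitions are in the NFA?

20

Bottom-up over the parse tree:
Each of the 7 symbol leaves contributes 1 transition (1 symbol, 0 ε).
  z|x — 6 transitions (2 symbol, 4 ε)
  (z|x)* — 10 transitions (2 symbol, 8 ε)
  zzzyx(z|x)* — 20 transitions (7 symbol, 13 ε)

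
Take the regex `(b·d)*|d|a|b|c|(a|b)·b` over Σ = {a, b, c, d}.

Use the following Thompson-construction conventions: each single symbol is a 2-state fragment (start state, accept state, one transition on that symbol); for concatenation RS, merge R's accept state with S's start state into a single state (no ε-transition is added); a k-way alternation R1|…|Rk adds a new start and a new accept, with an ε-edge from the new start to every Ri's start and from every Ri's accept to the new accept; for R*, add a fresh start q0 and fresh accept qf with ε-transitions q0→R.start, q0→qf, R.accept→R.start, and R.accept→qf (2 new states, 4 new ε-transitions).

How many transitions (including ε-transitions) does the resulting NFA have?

By structural recursion:
Each of the 9 symbol leaves contributes 1 transition (1 symbol, 0 ε).
  b·d = 2 transitions (2 symbol, 0 ε)
  (b·d)* = 6 transitions (2 symbol, 4 ε)
  a|b = 6 transitions (2 symbol, 4 ε)
  (a|b)·b = 7 transitions (3 symbol, 4 ε)
  (b·d)*|d|a|b|c|(a|b)·b = 29 transitions (9 symbol, 20 ε)

29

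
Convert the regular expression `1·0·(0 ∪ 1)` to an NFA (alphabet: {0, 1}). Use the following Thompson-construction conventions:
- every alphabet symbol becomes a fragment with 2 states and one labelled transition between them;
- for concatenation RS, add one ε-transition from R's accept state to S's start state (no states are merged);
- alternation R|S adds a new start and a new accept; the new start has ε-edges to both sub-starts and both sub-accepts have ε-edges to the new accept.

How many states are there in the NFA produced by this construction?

Per subexpression:
Each of the 4 symbol leaves contributes a 2-state fragment.
  0 ∪ 1 → 6 states
  1·0·(0 ∪ 1) → 10 states

10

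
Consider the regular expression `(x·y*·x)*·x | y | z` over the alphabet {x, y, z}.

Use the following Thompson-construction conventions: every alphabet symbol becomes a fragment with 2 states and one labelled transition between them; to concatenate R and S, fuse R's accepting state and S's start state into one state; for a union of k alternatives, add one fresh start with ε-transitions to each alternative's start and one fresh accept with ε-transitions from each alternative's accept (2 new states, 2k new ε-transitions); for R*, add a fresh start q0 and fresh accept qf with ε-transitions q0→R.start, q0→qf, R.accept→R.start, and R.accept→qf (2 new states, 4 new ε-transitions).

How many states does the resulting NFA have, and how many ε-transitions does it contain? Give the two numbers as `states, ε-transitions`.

Bottom-up over the parse tree:
Each of the 6 symbol leaves contributes 2 states and 0 ε-transitions.
  y* — 4 states, 4 ε-transitions
  x·y*·x — 6 states, 4 ε-transitions
  (x·y*·x)* — 8 states, 8 ε-transitions
  (x·y*·x)*·x — 9 states, 8 ε-transitions
  (x·y*·x)*·x | y | z — 15 states, 14 ε-transitions

15, 14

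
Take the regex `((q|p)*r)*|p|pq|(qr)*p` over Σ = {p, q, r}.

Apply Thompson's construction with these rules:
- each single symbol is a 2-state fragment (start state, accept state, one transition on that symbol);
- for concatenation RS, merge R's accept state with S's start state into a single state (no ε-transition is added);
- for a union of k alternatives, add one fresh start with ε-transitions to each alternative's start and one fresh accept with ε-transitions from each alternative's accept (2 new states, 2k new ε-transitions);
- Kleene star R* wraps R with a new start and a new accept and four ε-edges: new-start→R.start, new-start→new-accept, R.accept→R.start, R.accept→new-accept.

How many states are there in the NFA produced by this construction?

Per subexpression:
Each of the 9 symbol leaves contributes a 2-state fragment.
  q|p = 6 states
  (q|p)* = 8 states
  (q|p)*r = 9 states
  ((q|p)*r)* = 11 states
  pq = 3 states
  qr = 3 states
  (qr)* = 5 states
  (qr)*p = 6 states
  ((q|p)*r)*|p|pq|(qr)*p = 24 states

24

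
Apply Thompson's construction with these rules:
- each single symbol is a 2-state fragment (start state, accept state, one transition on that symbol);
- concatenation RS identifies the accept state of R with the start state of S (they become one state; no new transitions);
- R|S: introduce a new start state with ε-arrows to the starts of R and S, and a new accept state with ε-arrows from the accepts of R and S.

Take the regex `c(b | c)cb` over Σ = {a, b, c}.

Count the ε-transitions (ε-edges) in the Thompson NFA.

Per subexpression:
Each of the 5 symbol leaves contributes 0 ε-transitions.
  b | c → 4 ε-transitions
  c(b | c)cb → 4 ε-transitions

4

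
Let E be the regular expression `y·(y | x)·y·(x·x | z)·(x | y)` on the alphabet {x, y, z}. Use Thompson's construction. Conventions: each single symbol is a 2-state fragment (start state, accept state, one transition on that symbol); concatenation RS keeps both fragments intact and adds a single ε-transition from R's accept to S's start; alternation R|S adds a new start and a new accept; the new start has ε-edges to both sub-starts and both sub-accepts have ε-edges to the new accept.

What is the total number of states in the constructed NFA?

Bottom-up over the parse tree:
Each of the 9 symbol leaves contributes a 2-state fragment.
  y | x = 6 states
  x·x = 4 states
  x·x | z = 8 states
  x | y = 6 states
  y·(y | x)·y·(x·x | z)·(x | y) = 24 states

24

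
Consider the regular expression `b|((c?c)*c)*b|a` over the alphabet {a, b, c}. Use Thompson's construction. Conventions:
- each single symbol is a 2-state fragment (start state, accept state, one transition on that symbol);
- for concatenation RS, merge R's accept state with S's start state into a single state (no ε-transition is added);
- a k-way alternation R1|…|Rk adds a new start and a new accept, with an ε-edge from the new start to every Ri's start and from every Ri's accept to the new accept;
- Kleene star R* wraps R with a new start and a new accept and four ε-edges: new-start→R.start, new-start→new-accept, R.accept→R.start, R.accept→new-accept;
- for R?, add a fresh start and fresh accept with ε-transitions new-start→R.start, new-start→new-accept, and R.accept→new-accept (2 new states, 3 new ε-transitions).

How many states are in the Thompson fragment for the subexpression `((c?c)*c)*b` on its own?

11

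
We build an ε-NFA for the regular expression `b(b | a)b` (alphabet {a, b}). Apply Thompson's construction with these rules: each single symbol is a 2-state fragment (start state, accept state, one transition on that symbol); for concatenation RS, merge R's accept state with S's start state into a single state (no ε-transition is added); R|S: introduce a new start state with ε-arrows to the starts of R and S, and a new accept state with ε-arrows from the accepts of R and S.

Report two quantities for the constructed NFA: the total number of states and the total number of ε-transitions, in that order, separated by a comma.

Building bottom-up:
Each of the 4 symbol leaves contributes 2 states and 0 ε-transitions.
  b | a — 6 states, 4 ε-transitions
  b(b | a)b — 8 states, 4 ε-transitions

8, 4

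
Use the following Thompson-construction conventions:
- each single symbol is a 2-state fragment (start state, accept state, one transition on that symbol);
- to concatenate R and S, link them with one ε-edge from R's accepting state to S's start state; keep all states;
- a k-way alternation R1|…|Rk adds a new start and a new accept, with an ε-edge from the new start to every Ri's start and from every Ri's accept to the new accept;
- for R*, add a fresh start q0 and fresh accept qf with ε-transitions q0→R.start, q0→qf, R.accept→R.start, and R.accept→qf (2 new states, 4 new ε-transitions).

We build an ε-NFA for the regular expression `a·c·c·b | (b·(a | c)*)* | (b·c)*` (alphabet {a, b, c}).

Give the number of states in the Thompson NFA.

By structural recursion:
Each of the 9 symbol leaves contributes a 2-state fragment.
  a·c·c·b → 8 states
  a | c → 6 states
  (a | c)* → 8 states
  b·(a | c)* → 10 states
  (b·(a | c)*)* → 12 states
  b·c → 4 states
  (b·c)* → 6 states
  a·c·c·b | (b·(a | c)*)* | (b·c)* → 28 states

28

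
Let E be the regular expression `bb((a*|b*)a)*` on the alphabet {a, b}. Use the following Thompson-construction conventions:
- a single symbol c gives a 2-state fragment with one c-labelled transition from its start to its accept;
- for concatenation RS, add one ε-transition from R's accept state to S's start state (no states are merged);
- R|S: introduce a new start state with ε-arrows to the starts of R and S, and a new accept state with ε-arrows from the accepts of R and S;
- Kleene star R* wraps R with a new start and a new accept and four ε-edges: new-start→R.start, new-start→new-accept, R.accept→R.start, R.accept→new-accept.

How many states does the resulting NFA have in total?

Per subexpression:
Each of the 5 symbol leaves contributes a 2-state fragment.
  a* = 4 states
  b* = 4 states
  a*|b* = 10 states
  (a*|b*)a = 12 states
  ((a*|b*)a)* = 14 states
  bb((a*|b*)a)* = 18 states

18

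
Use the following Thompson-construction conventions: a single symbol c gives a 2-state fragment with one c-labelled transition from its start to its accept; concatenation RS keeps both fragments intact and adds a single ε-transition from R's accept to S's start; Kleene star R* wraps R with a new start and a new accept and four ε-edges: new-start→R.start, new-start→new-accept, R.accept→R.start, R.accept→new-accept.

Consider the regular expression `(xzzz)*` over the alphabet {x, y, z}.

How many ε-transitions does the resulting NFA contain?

Recursing over subexpressions:
Each of the 4 symbol leaves contributes 0 ε-transitions.
  xzzz : 3 ε-transitions
  (xzzz)* : 7 ε-transitions

7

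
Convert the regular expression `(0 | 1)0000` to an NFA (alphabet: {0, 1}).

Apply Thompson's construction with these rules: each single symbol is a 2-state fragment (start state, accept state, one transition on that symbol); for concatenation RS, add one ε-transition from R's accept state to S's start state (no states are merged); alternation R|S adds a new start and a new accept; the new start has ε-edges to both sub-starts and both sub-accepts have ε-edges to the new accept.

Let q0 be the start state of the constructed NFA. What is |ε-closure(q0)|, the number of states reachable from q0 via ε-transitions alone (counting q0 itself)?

3

Compute the ε-closure size of each fragment's start state recursively; a symbol fragment's start has no outgoing ε-edge, so its closure is just itself (size 1).
  0 | 1 → new start ε-reaches every alternative's start; none of them accept ε, so the new accept is not reached: C = 1 + 1 + 1 = 3
  (0 | 1)0000 → C equals the left operand's closure size = 3 (its accept is not ε-reachable, so the closure stops there)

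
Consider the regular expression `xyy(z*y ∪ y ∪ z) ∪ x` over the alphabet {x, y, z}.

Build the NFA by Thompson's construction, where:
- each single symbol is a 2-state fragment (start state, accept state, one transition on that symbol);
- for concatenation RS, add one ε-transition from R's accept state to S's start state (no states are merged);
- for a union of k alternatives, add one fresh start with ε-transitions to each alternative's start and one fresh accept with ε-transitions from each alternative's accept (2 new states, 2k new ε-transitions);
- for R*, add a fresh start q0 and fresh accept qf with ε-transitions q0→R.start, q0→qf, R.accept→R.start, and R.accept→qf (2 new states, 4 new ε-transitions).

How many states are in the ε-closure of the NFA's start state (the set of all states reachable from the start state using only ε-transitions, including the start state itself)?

Work bottom-up. For each fragment F, track |ε-closure(F.start)| and whether F's accept lies in that closure (i.e. whether F accepts ε). A single-symbol fragment has closure size 1 and does not accept ε.
  z* — new start has ε-edges to the inner start and to the new accept, so C = 2 + 1 = 3
  z*y — C = 3 + 1 = 4 (closure spills across the concat boundary because the left factor accepts ε)
  z*y ∪ y ∪ z — C = 1 + 4 + 1 + 1 = 7 (the new accept is not ε-reachable since no branch accepts ε)
  xyy(z*y ∪ y ∪ z) — C equals the left operand's closure size = 1 (its accept is not ε-reachable, so the closure stops there)
  xyy(z*y ∪ y ∪ z) ∪ x — new start ε-reaches every alternative's start; none of them accept ε, so the new accept is not reached: C = 1 + 1 + 1 = 3

3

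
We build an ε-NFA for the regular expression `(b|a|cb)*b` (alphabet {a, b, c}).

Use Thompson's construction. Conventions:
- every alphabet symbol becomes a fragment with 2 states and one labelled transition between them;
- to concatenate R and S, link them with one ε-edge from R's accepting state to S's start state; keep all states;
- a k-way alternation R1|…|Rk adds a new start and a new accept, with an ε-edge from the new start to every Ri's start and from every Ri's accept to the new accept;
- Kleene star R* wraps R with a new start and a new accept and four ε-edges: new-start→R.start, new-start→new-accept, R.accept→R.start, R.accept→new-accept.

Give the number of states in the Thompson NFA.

14

Building bottom-up:
Each of the 5 symbol leaves contributes a 2-state fragment.
  cb = 4 states
  b|a|cb = 10 states
  (b|a|cb)* = 12 states
  (b|a|cb)*b = 14 states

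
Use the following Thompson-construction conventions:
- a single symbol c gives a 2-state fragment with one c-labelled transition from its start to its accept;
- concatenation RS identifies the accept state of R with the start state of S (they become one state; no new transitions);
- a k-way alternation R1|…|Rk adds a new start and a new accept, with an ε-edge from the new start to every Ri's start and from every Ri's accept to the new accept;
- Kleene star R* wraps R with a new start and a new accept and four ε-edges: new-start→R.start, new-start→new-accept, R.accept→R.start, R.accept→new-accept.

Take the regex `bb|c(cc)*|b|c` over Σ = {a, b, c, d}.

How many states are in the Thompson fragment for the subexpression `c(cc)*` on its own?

6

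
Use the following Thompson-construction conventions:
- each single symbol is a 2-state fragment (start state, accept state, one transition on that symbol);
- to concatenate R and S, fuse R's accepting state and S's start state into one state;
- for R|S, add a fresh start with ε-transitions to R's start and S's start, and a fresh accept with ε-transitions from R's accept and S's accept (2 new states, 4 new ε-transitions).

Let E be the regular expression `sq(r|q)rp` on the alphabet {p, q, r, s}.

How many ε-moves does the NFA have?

4

Recursing over subexpressions:
Each of the 6 symbol leaves contributes 0 ε-transitions.
  r|q : 4 ε-transitions
  sq(r|q)rp : 4 ε-transitions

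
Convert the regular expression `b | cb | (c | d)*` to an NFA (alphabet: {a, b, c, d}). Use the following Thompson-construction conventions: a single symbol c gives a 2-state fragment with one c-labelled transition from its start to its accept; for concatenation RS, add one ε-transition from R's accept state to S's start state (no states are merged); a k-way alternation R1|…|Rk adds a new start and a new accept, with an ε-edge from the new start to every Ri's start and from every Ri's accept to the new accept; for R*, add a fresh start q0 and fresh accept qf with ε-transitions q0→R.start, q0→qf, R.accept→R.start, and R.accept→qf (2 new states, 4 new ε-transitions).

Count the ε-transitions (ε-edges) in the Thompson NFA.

15

Recursing over subexpressions:
Each of the 5 symbol leaves contributes 0 ε-transitions.
  cb → 1 ε-transition
  c | d → 4 ε-transitions
  (c | d)* → 8 ε-transitions
  b | cb | (c | d)* → 15 ε-transitions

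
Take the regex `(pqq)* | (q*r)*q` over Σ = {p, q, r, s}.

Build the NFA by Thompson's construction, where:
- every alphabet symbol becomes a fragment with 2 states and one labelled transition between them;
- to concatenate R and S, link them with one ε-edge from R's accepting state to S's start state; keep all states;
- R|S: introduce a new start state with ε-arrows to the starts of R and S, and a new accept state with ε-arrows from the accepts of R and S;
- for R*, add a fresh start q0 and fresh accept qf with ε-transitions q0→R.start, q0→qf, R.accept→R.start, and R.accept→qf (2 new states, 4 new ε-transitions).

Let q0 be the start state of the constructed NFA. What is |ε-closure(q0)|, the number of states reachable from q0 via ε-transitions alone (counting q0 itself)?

12

Let C(F) = |ε-closure(F.start)| within fragment F, and note whether F accepts ε. Symbol fragments have C = 1 and do not accept ε. Then:
  pqq → same as the first factor's closure: |closure| = 1
  (pqq)* → |closure| = 1 (new start) + 1 (body) + 1 (new accept) = 3
  q* → |closure| = 1 (new start) + 1 (body) + 1 (new accept) = 3
  q*r → |closure| = 3 + 1 = 4 (closure spills across the concat boundary because the left factor accepts ε)
  (q*r)* → |closure| = 1 (new start) + 4 (body) + 1 (new accept) = 6
  (q*r)*q → |closure| = 6 + 1 = 7 (closure spills across the concat boundary because the left factor accepts ε)
  (pqq)* | (q*r)*q → new start ε-reaches every alternative's start; at least one alternative accepts ε, so the union's new accept is reached too: |closure| = 1 + 3 + 7 + 1 = 12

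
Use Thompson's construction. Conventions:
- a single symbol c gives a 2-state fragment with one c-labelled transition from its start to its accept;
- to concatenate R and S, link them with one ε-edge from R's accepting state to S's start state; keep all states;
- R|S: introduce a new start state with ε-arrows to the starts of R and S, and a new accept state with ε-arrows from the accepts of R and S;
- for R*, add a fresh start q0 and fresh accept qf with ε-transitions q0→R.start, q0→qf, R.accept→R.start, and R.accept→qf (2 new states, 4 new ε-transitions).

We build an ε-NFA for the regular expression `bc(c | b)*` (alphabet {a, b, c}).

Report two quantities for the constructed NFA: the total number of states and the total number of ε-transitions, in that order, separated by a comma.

12, 10

Recursing over subexpressions:
Each of the 4 symbol leaves contributes 2 states and 0 ε-transitions.
  c | b — 6 states, 4 ε-transitions
  (c | b)* — 8 states, 8 ε-transitions
  bc(c | b)* — 12 states, 10 ε-transitions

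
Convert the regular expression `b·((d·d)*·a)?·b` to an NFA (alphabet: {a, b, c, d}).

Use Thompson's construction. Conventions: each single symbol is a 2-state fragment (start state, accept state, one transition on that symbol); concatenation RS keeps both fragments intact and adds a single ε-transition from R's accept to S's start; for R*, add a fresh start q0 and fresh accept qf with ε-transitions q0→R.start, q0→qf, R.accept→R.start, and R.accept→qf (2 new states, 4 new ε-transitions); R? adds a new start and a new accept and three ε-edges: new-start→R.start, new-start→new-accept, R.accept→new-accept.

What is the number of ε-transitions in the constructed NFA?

11

Per subexpression:
Each of the 5 symbol leaves contributes 0 ε-transitions.
  d·d → 1 ε-transition
  (d·d)* → 5 ε-transitions
  (d·d)*·a → 6 ε-transitions
  ((d·d)*·a)? → 9 ε-transitions
  b·((d·d)*·a)?·b → 11 ε-transitions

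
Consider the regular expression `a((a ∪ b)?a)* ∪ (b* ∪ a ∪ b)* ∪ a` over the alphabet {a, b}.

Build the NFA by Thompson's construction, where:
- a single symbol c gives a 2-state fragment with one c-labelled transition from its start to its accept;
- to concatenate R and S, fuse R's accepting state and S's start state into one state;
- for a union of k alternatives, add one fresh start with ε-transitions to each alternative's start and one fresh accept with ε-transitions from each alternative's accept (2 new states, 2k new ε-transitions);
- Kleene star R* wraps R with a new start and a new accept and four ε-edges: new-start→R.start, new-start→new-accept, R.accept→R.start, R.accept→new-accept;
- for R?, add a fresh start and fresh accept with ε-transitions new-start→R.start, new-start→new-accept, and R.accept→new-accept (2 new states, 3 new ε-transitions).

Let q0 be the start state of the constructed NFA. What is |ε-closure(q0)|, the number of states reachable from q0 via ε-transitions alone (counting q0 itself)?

13

Work bottom-up. For each fragment F, track |ε-closure(F.start)| and whether F's accept lies in that closure (i.e. whether F accepts ε). A single-symbol fragment has closure size 1 and does not accept ε.
  a ∪ b → |closure| = 1 + 1 + 1 = 3 (the new accept is not ε-reachable since no branch accepts ε)
  (a ∪ b)? → new start has ε-edges to the inner start and to the new accept, so |closure| = 2 + 3 = 5
  (a ∪ b)?a → |closure| = 5 + (1−1) = 5 (closure spills across the concat boundary because the left factor accepts ε)
  ((a ∪ b)?a)* → |closure| = 1 (new start) + 5 (body) + 1 (new accept) = 7
  a((a ∪ b)?a)* → same as the first factor's closure: |closure| = 1
  b* → |closure| = 1 (new start) + 1 (body) + 1 (new accept) = 3
  b* ∪ a ∪ b → |closure| = 1 (new start) + (3 + 1 + 1) + 1 (new accept, since some branch ε-reaches its own accept) = 7
  (b* ∪ a ∪ b)* → the star's fresh start ε-reaches both the body's start and the fresh accept: |closure| = 2 + 7 = 9
  a((a ∪ b)?a)* ∪ (b* ∪ a ∪ b)* ∪ a → new start ε-reaches every alternative's start; at least one alternative accepts ε, so the union's new accept is reached too: |closure| = 1 + 1 + 9 + 1 + 1 = 13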